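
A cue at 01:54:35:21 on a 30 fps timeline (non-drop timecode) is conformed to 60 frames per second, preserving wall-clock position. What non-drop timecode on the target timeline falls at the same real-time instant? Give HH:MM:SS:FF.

Source frame index: (1×3600 + 54×60 + 35) × 30 + 21 = 206271.
Real time: 206271 / (30) = 68757/10 s.
Target frame: (68757/10) × (60) = 412542.
At 60 labels/s: frame 412542 → 01:54:35:42.

01:54:35:42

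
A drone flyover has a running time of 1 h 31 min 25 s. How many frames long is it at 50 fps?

1 h 31 min 25 s = 5485 s.
Frames = 5485 × 50 = 274250.

274250 frames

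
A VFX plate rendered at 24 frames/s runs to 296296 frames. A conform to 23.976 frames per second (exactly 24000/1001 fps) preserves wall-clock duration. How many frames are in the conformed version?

Target frames = source frames × (target rate / source rate) = 296296 × (24000/1001)/(24) = 296296 × 1000/1001 = 296000.

296000 frames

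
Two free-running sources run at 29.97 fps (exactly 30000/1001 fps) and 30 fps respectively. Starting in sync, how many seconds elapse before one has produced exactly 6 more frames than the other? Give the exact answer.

The gap grows by |30 − 30000/1001| = 30/1001 frames per second.
Time for a 6-frame gap: 6 ÷ (30/1001) = 200.2 s.

200.2 seconds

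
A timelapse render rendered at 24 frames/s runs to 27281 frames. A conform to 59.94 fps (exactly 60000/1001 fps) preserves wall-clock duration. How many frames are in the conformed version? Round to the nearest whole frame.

68134 frames

Frames at target rate = 27281 × (60000/1001) / (24) = 68202500/1001 ≈ 68134.366.
Nearest whole frame: 68134.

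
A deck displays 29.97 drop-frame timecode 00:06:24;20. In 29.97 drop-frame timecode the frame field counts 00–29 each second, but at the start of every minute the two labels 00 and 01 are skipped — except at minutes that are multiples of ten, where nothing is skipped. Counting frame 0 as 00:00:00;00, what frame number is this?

11528

As if non-drop at 30 labels/s: (0 × 3600 + 6 × 60 + 24) × 30 + 20 = 11540.
Minute boundaries passed: 6; those not divisible by 10: 6 − 0 = 6; dropped labels = 2 × 6 = 12.
Actual frame index = 11540 − 12 = 11528.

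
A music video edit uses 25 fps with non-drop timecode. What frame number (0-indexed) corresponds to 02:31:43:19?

Total seconds to the label: (2 × 3600 + 31 × 60 + 43) = 9103.
Frame index = 9103 × 25 + 19 = 227594.

227594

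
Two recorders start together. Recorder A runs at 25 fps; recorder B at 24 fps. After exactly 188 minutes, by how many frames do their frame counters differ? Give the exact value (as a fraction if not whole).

11280 frames

188 min = 11280 s.
A emits 25 × 11280 = 282000 frames; B emits 24 × 11280 = 270720.
Difference = 11280 frames; B is behind A.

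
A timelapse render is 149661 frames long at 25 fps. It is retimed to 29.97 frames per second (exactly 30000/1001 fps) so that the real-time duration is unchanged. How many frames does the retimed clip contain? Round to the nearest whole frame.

Frames at target rate = 149661 × (30000/1001) / (25) = 179593200/1001 ≈ 179413.786.
Nearest whole frame: 179414.

179414 frames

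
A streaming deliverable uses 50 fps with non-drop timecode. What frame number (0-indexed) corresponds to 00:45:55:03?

137753

Total seconds to the label: (0 × 3600 + 45 × 60 + 55) = 2755.
Frame index = 2755 × 50 + 3 = 137753.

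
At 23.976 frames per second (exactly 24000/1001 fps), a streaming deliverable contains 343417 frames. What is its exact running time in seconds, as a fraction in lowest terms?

343760417/24000 seconds

Running time = 343417 ÷ (24000/1001) = 343417 × 1001/24000 = 343760417/24000 s.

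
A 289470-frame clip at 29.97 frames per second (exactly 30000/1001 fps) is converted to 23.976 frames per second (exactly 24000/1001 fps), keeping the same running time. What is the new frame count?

Target frames = source frames × (target rate / source rate) = 289470 × (24000/1001)/(30000/1001) = 289470 × 4/5 = 231576.

231576 frames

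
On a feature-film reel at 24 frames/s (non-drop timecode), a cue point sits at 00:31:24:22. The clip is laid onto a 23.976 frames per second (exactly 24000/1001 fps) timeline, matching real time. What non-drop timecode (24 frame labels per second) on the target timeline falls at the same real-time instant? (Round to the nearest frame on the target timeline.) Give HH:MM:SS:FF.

Source frame index: (0×3600 + 31×60 + 24) × 24 + 22 = 45238.
Real time: 45238 / (24) = 22619/12 s.
Target frame: (22619/12) × (24000/1001) = 45238000/1001 ≈ 45192.807 → 45193.
At 24 labels/s: frame 45193 → 00:31:23:01.

00:31:23:01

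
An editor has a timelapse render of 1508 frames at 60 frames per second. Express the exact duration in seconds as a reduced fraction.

Running time = 1508 ÷ (60) = 1508 × 1/60 = 377/15 s.

377/15 seconds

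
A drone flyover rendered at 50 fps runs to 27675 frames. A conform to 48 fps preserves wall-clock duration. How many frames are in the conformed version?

Target frames = source frames × (target rate / source rate) = 27675 × (48)/(50) = 27675 × 24/25 = 26568.

26568 frames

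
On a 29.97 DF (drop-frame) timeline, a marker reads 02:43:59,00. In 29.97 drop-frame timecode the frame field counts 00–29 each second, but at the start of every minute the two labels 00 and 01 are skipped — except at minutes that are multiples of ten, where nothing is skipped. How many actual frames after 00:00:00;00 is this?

294876

Complete 10-minute blocks: 16, each 17982 frames → 287712.
Remaining 3 whole minutes in the current block: 1800 + 2 × 1798 = 5396 frames.
Within the current minute: 59 × 30 + 0 − 2 = 1768 (labels ;00/;01 skipped at this minute). Total = 287712 + 5396 + 1768 = 294876.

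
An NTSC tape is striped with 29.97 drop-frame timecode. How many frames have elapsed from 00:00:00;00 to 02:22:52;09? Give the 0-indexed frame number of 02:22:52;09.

256913

Complete 10-minute blocks: 14, each 17982 frames → 251748.
Remaining 2 whole minutes in the current block: 1800 + 1 × 1798 = 3598 frames.
Within the current minute: 52 × 30 + 9 − 2 = 1567 (labels ;00/;01 skipped at this minute). Total = 251748 + 3598 + 1567 = 256913.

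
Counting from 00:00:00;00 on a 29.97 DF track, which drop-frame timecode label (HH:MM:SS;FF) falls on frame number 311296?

Each 10-minute DF block holds 10 × 60 × 30 − 9 × 2 = 17982 frames. 311296 ÷ 17982 → 17 full blocks, remainder 5602.
Within the partial block the first minute is 1800 frames and each further minute 1798, so 3 further minute boundaries passed. Total skipped labels = 18 × 17 + 2 × 3 = 312.
Non-drop label index = 311296 + 312 = 311608; at 30 labels/s that is 02:53:06:28, i.e. DF 02:53:06;28.

02:53:06;28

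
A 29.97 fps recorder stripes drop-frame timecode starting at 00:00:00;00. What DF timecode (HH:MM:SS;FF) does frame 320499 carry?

02:58:14;01

Each 10-minute DF block holds 10 × 60 × 30 − 9 × 2 = 17982 frames. 320499 ÷ 17982 → 17 full blocks, remainder 14805.
Within the partial block the first minute is 1800 frames and each further minute 1798, so 8 further minute boundaries passed. Total skipped labels = 18 × 17 + 2 × 8 = 322.
Non-drop label index = 320499 + 322 = 320821; at 30 labels/s that is 02:58:14:01, i.e. DF 02:58:14;01.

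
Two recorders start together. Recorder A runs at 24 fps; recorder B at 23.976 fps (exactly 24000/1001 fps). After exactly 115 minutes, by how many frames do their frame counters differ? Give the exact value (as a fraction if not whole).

115 min = 6900 s.
A emits 24 × 6900 = 165600 frames; B emits 24000/1001 × 6900 = 165600000/1001.
Difference = 165600/1001 frames (≈ 165.4346); B is behind A.

165600/1001 frames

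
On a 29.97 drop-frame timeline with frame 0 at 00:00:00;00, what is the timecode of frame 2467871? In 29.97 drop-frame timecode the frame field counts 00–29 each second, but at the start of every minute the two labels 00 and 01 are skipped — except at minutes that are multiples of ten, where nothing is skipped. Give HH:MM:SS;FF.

22:52:24;21

Ten DF minutes hold 17982 frames, so frame 2467871 lies in block 137 (frames 2463534–2481515) with 4337 frames into that block.
The block's first minute is 1800 frames and the rest 1798 each; 4337 frames reaches minute 2, so 137 × 18 + 2 × 2 = 2470 labels have been skipped so far.
Adding those back, label number 2467871 + 2470 = 2470341 at 30 labels/s is 82344 s + 21 f = 22 h 52 min 24 s frame 21, i.e. 22:52:24;21.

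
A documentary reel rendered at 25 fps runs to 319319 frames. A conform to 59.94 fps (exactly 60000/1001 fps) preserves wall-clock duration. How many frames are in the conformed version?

Target frames = source frames × (target rate / source rate) = 319319 × (60000/1001)/(25) = 319319 × 2400/1001 = 765600.

765600 frames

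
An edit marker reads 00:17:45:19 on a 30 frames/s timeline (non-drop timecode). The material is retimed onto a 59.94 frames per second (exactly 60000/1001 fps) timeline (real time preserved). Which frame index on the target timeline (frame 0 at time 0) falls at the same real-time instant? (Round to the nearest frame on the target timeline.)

Source frame index: (0×3600 + 17×60 + 45) × 30 + 19 = 31969.
Real time: 31969 / (30) = 31969/30 s.
Target frame: (31969/30) × (60000/1001) = 9134000/143 ≈ 63874.126 → 63874.

frame 63874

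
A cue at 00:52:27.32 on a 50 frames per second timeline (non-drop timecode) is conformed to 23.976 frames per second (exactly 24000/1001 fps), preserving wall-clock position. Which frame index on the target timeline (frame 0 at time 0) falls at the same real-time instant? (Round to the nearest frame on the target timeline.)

Source frame index: (0×3600 + 52×60 + 27) × 50 + 32 = 157382.
Real time: 157382 / (50) = 78691/25 s.
Target frame: (78691/25) × (24000/1001) = 75543360/1001 ≈ 75467.892 → 75468.

frame 75468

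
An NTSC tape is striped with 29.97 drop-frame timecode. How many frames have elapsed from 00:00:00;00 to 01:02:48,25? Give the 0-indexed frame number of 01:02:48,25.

As if non-drop at 30 labels/s: (1 × 3600 + 2 × 60 + 48) × 30 + 25 = 113065.
Minute boundaries passed: 62; those not divisible by 10: 62 − 6 = 56; dropped labels = 2 × 56 = 112.
Actual frame index = 113065 − 112 = 112953.

112953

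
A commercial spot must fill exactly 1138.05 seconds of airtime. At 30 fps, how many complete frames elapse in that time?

Frames = 1138.05 × 30 = 68283/2 ≈ 34141.5000.
Complete frames: 34141.

34141 frames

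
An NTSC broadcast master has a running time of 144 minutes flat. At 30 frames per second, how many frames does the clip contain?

144 min = 8640 s.
Frames = 8640 × 30 = 259200.

259200 frames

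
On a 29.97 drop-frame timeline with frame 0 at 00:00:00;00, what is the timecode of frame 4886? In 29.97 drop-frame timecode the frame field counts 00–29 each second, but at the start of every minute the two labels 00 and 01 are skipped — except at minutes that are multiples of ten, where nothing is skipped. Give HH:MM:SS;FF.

Each 10-minute DF block holds 10 × 60 × 30 − 9 × 2 = 17982 frames. 4886 ÷ 17982 → 0 full blocks, remainder 4886.
Within the partial block the first minute is 1800 frames and each further minute 1798, so 2 further minute boundaries passed. Total skipped labels = 18 × 0 + 2 × 2 = 4.
Non-drop label index = 4886 + 4 = 4890; at 30 labels/s that is 00:02:43:00, i.e. DF 00:02:43;00.

00:02:43;00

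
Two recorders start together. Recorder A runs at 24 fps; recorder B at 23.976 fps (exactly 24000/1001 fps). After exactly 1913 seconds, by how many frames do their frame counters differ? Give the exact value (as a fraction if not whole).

45912/1001 frames

A emits 24 × 1913 = 45912 frames; B emits 24000/1001 × 1913 = 45912000/1001.
Difference = 45912/1001 frames (≈ 45.8661); B is behind A.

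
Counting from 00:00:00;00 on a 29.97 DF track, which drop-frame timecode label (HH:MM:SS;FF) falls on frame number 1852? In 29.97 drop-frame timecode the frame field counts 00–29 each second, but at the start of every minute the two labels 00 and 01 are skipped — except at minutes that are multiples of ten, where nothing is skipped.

00:01:01;24

Each 10-minute DF block holds 10 × 60 × 30 − 9 × 2 = 17982 frames. 1852 ÷ 17982 → 0 full blocks, remainder 1852.
Within the partial block the first minute is 1800 frames and each further minute 1798, so 1 further minute boundary passed. Total skipped labels = 18 × 0 + 2 × 1 = 2.
Non-drop label index = 1852 + 2 = 1854; at 30 labels/s that is 00:01:01:24, i.e. DF 00:01:01;24.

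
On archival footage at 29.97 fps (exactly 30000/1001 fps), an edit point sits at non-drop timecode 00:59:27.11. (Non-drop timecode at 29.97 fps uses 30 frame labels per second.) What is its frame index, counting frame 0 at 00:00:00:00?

frame 107021

Total seconds to the label: (0 × 3600 + 59 × 60 + 27) = 3567.
Frame index = 3567 × 30 + 11 = 107021.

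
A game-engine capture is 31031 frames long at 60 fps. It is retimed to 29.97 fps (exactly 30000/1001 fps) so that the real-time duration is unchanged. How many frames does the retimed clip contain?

15500 frames

Target frames = source frames × (target rate / source rate) = 31031 × (30000/1001)/(60) = 31031 × 500/1001 = 15500.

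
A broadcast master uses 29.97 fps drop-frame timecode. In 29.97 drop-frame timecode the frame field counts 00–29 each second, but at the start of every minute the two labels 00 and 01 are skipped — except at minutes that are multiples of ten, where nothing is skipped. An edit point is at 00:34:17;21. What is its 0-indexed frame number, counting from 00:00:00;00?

As if non-drop at 30 labels/s: (0 × 3600 + 34 × 60 + 17) × 30 + 21 = 61731.
Minute boundaries passed: 34; those not divisible by 10: 34 − 3 = 31; dropped labels = 2 × 31 = 62.
Actual frame index = 61731 − 62 = 61669.

61669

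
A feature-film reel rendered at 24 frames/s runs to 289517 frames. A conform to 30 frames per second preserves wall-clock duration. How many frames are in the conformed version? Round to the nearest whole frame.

361896 frames

Frames at target rate = 289517 × (30) / (24) = 1447585/4 ≈ 361896.250.
Nearest whole frame: 361896.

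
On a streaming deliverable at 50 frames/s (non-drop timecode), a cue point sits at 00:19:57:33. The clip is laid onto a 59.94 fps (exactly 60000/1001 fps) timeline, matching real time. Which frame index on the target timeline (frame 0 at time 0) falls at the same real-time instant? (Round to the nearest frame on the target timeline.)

Source frame index: (0×3600 + 19×60 + 57) × 50 + 33 = 59883.
Real time: 59883 / (50) = 59883/50 s.
Target frame: (59883/50) × (60000/1001) = 71859600/1001 ≈ 71787.812 → 71788.

frame 71788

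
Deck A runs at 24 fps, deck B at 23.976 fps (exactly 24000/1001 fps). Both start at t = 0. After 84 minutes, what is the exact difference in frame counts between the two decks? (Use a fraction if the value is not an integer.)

17280/143 frames

84 min = 5040 s.
A emits 24 × 5040 = 120960 frames; B emits 24000/1001 × 5040 = 17280000/143.
Difference = 17280/143 frames (≈ 120.8392); B is behind A.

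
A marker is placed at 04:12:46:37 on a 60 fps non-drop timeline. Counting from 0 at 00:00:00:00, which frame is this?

909997

Total seconds to the label: (4 × 3600 + 12 × 60 + 46) = 15166.
Frame index = 15166 × 60 + 37 = 909997.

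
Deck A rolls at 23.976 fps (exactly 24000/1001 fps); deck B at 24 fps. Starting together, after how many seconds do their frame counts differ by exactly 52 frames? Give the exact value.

13013/6 seconds

The gap grows by |24 − 24000/1001| = 24/1001 frames per second.
Time for a 52-frame gap: 52 ÷ (24/1001) = 13013/6 s.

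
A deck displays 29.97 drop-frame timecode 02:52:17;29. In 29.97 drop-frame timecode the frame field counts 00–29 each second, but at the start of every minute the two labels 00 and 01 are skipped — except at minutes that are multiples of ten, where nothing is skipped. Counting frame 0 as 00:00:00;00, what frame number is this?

As if non-drop at 30 labels/s: (2 × 3600 + 52 × 60 + 17) × 30 + 29 = 310139.
Minute boundaries passed: 172; those not divisible by 10: 172 − 17 = 155; dropped labels = 2 × 155 = 310.
Actual frame index = 310139 − 310 = 309829.

309829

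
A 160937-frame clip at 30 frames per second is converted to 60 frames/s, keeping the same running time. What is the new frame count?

Target frames = source frames × (target rate / source rate) = 160937 × (60)/(30) = 160937 × 2 = 321874.

321874 frames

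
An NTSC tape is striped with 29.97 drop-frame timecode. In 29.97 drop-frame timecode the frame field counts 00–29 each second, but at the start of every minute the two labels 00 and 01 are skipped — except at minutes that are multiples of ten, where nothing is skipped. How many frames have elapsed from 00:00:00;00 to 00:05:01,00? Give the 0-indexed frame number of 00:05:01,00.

9020

As if non-drop at 30 labels/s: (0 × 3600 + 5 × 60 + 1) × 30 + 0 = 9030.
Minute boundaries passed: 5; those not divisible by 10: 5 − 0 = 5; dropped labels = 2 × 5 = 10.
Actual frame index = 9030 − 10 = 9020.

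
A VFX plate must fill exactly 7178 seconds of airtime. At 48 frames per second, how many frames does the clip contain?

Frames = 7178 × 48 = 344544.

344544 frames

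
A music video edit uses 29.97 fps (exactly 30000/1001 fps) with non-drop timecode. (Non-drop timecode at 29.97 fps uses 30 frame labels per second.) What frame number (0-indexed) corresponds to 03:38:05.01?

frame 392551

Total seconds to the label: (3 × 3600 + 38 × 60 + 5) = 13085.
Frame index = 13085 × 30 + 1 = 392551.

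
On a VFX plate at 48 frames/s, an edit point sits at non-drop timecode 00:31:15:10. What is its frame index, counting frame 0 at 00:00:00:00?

90010

Total seconds to the label: (0 × 3600 + 31 × 60 + 15) = 1875.
Frame index = 1875 × 48 + 10 = 90010.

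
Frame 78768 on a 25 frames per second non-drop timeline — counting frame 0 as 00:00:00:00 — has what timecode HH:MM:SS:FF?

00:52:30:18

78768 ÷ 25 = 3150 full seconds, remainder 18 frames.
3150 s = 0 h 52 min 30 s.
Timecode: 00:52:30:18.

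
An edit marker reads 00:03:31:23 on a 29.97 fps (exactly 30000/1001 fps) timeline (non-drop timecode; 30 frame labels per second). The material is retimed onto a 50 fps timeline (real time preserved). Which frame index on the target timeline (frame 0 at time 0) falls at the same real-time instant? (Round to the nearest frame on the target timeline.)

Source frame index: (0×3600 + 3×60 + 31) × 30 + 23 = 6353.
Real time: 6353 / (30000/1001) = 6359353/30000 s.
Target frame: (6359353/30000) × (50) = 6359353/600 ≈ 10598.922 → 10599.

frame 10599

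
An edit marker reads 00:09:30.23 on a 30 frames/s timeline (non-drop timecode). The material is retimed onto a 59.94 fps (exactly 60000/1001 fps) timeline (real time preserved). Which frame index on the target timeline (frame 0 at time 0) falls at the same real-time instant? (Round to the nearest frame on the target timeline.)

frame 34212

Source frame index: (0×3600 + 9×60 + 30) × 30 + 23 = 17123.
Real time: 17123 / (30) = 17123/30 s.
Target frame: (17123/30) × (60000/1001) = 34246000/1001 ≈ 34211.788 → 34212.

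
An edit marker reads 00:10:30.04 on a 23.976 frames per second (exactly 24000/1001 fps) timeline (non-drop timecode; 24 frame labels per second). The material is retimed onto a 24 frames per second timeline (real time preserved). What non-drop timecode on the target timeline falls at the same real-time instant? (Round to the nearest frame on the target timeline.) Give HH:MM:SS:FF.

00:10:30:19

Source frame index: (0×3600 + 10×60 + 30) × 24 + 4 = 15124.
Real time: 15124 / (24000/1001) = 3784781/6000 s.
Target frame: (3784781/6000) × (24) = 3784781/250 ≈ 15139.124 → 15139.
At 24 labels/s: frame 15139 → 00:10:30:19.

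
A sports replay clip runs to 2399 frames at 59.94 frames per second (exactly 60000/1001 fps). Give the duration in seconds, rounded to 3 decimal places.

Running time = 2399 × 1001/60000 = 2401399/60000 s ≈ 40.023 s.

40.023 seconds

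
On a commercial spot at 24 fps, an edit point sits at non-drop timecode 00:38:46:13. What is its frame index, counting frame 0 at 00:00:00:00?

Total seconds to the label: (0 × 3600 + 38 × 60 + 46) = 2326.
Frame index = 2326 × 24 + 13 = 55837.

55837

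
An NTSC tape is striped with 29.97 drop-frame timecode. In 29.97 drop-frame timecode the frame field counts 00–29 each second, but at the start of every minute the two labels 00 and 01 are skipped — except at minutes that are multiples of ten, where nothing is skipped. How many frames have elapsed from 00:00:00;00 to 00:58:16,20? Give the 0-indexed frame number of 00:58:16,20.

104794

As if non-drop at 30 labels/s: (0 × 3600 + 58 × 60 + 16) × 30 + 20 = 104900.
Minute boundaries passed: 58; those not divisible by 10: 58 − 5 = 53; dropped labels = 2 × 53 = 106.
Actual frame index = 104900 − 106 = 104794.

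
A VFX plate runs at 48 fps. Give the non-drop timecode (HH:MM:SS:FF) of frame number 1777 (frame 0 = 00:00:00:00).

00:00:37:01

1777 ÷ 48 = 37 full seconds, remainder 1 frame.
37 s = 0 h 0 min 37 s.
Timecode: 00:00:37:01.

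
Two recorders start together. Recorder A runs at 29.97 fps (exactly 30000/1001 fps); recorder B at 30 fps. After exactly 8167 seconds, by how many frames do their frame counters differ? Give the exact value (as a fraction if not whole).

245010/1001 frames

A emits 30000/1001 × 8167 = 245010000/1001 frames; B emits 30 × 8167 = 245010.
Difference = 245010/1001 frames (≈ 244.7652); B is ahead of A.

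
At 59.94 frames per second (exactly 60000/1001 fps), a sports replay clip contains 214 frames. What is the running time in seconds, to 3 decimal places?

3.570 seconds

Running time = 214 × 1001/60000 = 107107/30000 s ≈ 3.570 s.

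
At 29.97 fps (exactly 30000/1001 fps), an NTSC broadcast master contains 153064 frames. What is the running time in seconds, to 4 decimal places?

5107.2355 seconds

Running time = 153064 × 1001/30000 = 19152133/3750 s ≈ 5107.2355 s.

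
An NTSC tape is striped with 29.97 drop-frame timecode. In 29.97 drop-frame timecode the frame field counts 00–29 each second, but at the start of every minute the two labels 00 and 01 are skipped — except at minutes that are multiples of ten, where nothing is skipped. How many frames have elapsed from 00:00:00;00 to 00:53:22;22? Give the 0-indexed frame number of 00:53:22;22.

95986

As if non-drop at 30 labels/s: (0 × 3600 + 53 × 60 + 22) × 30 + 22 = 96082.
Minute boundaries passed: 53; those not divisible by 10: 53 − 5 = 48; dropped labels = 2 × 48 = 96.
Actual frame index = 96082 − 96 = 95986.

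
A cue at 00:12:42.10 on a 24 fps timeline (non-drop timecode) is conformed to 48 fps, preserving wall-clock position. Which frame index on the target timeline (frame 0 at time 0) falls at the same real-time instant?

Source frame index: (0×3600 + 12×60 + 42) × 24 + 10 = 18298.
Real time: 18298 / (24) = 9149/12 s.
Target frame: (9149/12) × (48) = 36596.

frame 36596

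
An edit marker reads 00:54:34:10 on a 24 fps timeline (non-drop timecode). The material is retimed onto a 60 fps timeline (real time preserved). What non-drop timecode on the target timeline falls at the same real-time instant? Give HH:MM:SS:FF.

00:54:34:25

Source frame index: (0×3600 + 54×60 + 34) × 24 + 10 = 78586.
Real time: 78586 / (24) = 39293/12 s.
Target frame: (39293/12) × (60) = 196465.
At 60 labels/s: frame 196465 → 00:54:34:25.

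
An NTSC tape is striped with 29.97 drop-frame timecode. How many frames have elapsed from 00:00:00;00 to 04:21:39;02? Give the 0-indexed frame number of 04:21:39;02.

470502

Complete 10-minute blocks: 26, each 17982 frames → 467532.
Remaining 1 whole minute in the current block: 1800 + 0 × 1798 = 1800 frames.
Within the current minute: 39 × 30 + 2 − 2 = 1170 (labels ;00/;01 skipped at this minute). Total = 467532 + 1800 + 1170 = 470502.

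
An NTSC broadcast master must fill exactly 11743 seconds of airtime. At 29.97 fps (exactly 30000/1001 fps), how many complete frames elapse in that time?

351938 frames

Frames = 11743 × 30000/1001 = 352290000/1001 ≈ 351938.0619.
Complete frames: 351938.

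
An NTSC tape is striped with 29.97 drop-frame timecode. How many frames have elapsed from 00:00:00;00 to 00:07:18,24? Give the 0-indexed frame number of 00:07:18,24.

13150

Complete 10-minute blocks: 0, each 17982 frames → 0.
Remaining 7 whole minutes in the current block: 1800 + 6 × 1798 = 12588 frames.
Within the current minute: 18 × 30 + 24 − 2 = 562 (labels ;00/;01 skipped at this minute). Total = 0 + 12588 + 562 = 13150.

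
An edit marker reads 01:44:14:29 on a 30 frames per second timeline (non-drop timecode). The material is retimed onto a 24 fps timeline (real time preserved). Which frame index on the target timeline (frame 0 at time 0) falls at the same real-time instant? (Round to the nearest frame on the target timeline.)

Source frame index: (1×3600 + 44×60 + 14) × 30 + 29 = 187649.
Real time: 187649 / (30) = 187649/30 s.
Target frame: (187649/30) × (24) = 750596/5 ≈ 150119.200 → 150119.

frame 150119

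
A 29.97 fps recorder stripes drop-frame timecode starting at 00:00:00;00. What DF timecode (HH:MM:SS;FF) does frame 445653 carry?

04:07:49;29

Ten DF minutes hold 17982 frames, so frame 445653 lies in block 24 (frames 431568–449549) with 14085 frames into that block.
The block's first minute is 1800 frames and the rest 1798 each; 14085 frames reaches minute 7, so 24 × 18 + 7 × 2 = 446 labels have been skipped so far.
Adding those back, label number 445653 + 446 = 446099 at 30 labels/s is 14869 s + 29 f = 4 h 7 min 49 s frame 29, i.e. 04:07:49;29.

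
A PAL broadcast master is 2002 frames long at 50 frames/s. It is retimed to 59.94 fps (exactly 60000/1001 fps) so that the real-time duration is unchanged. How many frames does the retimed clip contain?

Target frames = source frames × (target rate / source rate) = 2002 × (60000/1001)/(50) = 2002 × 1200/1001 = 2400.

2400 frames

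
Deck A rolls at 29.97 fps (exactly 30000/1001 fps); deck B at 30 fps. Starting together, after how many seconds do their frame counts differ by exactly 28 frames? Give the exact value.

The gap grows by |30 − 30000/1001| = 30/1001 frames per second.
Time for a 28-frame gap: 28 ÷ (30/1001) = 14014/15 s.

14014/15 seconds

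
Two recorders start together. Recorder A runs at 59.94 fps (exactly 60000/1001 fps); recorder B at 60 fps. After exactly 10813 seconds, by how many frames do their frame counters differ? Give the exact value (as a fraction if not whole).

58980/91 frames

A emits 60000/1001 × 10813 = 58980000/91 frames; B emits 60 × 10813 = 648780.
Difference = 58980/91 frames (≈ 648.1319); B is ahead of A.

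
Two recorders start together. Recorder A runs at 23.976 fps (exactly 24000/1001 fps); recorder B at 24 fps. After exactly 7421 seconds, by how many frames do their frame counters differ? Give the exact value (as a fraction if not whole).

A emits 24000/1001 × 7421 = 178104000/1001 frames; B emits 24 × 7421 = 178104.
Difference = 178104/1001 frames (≈ 177.9261); B is ahead of A.

178104/1001 frames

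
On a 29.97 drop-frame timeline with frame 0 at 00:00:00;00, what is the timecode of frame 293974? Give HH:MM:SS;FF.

Each 10-minute DF block holds 10 × 60 × 30 − 9 × 2 = 17982 frames. 293974 ÷ 17982 → 16 full blocks, remainder 6262.
Within the partial block the first minute is 1800 frames and each further minute 1798, so 3 further minute boundaries passed. Total skipped labels = 18 × 16 + 2 × 3 = 294.
Non-drop label index = 293974 + 294 = 294268; at 30 labels/s that is 02:43:28:28, i.e. DF 02:43:28;28.

02:43:28;28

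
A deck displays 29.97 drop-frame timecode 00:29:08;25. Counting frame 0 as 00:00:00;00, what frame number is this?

Complete 10-minute blocks: 2, each 17982 frames → 35964.
Remaining 9 whole minutes in the current block: 1800 + 8 × 1798 = 16184 frames.
Within the current minute: 8 × 30 + 25 − 2 = 263 (labels ;00/;01 skipped at this minute). Total = 35964 + 16184 + 263 = 52411.

52411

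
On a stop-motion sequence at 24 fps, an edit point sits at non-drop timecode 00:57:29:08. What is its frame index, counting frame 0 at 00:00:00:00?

frame 82784

Total seconds to the label: (0 × 3600 + 57 × 60 + 29) = 3449.
Frame index = 3449 × 24 + 8 = 82784.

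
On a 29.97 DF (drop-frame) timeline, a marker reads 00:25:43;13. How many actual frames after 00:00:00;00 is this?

46257

Complete 10-minute blocks: 2, each 17982 frames → 35964.
Remaining 5 whole minutes in the current block: 1800 + 4 × 1798 = 8992 frames.
Within the current minute: 43 × 30 + 13 − 2 = 1301 (labels ;00/;01 skipped at this minute). Total = 35964 + 8992 + 1301 = 46257.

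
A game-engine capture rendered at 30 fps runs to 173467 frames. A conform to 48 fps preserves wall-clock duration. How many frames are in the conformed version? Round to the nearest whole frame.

277547 frames

Frames at target rate = 173467 × (48) / (30) = 1387736/5 ≈ 277547.200.
Nearest whole frame: 277547.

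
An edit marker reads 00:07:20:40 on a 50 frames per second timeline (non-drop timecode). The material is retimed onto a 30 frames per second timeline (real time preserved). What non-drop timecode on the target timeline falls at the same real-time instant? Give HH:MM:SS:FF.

Source frame index: (0×3600 + 7×60 + 20) × 50 + 40 = 22040.
Real time: 22040 / (50) = 2204/5 s.
Target frame: (2204/5) × (30) = 13224.
At 30 labels/s: frame 13224 → 00:07:20:24.

00:07:20:24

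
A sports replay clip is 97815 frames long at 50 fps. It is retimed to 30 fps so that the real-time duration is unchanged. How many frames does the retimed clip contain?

58689 frames

Target frames = source frames × (target rate / source rate) = 97815 × (30)/(50) = 97815 × 3/5 = 58689.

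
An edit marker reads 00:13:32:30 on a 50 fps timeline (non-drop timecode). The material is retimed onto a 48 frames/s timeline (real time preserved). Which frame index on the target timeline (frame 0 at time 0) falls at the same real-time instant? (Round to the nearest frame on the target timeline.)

Source frame index: (0×3600 + 13×60 + 32) × 50 + 30 = 40630.
Real time: 40630 / (50) = 4063/5 s.
Target frame: (4063/5) × (48) = 195024/5 ≈ 39004.800 → 39005.

frame 39005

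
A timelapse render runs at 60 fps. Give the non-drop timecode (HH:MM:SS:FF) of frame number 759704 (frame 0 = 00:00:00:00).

759704 ÷ 60 = 12661 full seconds, remainder 44 frames.
12661 s = 3 h 31 min 1 s.
Timecode: 03:31:01:44.

03:31:01:44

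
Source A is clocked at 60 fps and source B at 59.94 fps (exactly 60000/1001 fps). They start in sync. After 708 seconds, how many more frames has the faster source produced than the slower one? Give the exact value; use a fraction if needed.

42480/1001 frames

A emits 60 × 708 = 42480 frames; B emits 60000/1001 × 708 = 42480000/1001.
Difference = 42480/1001 frames (≈ 42.4376); B is behind A.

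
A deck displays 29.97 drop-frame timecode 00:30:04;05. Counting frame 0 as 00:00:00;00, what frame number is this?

54071

Complete 10-minute blocks: 3, each 17982 frames → 53946.
Remaining 0 whole minutes in the current block: 0 frames.
Within the current minute: 4 × 30 + 5 = 125. Total = 53946 + 0 + 125 = 54071.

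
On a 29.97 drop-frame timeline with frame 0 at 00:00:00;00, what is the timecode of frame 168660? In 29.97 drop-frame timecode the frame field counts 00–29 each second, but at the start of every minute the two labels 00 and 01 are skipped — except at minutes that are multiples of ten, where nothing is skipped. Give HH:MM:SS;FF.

01:33:47;18

Ten DF minutes hold 17982 frames, so frame 168660 lies in block 9 (frames 161838–179819) with 6822 frames into that block.
The block's first minute is 1800 frames and the rest 1798 each; 6822 frames reaches minute 3, so 9 × 18 + 3 × 2 = 168 labels have been skipped so far.
Adding those back, label number 168660 + 168 = 168828 at 30 labels/s is 5627 s + 18 f = 1 h 33 min 47 s frame 18, i.e. 01:33:47;18.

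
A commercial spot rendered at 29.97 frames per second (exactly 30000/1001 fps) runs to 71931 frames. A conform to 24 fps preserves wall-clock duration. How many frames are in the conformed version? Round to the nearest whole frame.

Frames at target rate = 71931 × (24) / (30000/1001) = 72002931/1250 ≈ 57602.345.
Nearest whole frame: 57602.

57602 frames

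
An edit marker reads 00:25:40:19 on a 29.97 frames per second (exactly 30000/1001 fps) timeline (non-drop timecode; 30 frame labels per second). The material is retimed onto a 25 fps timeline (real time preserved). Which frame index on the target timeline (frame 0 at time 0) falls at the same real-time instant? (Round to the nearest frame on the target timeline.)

frame 38554

Source frame index: (0×3600 + 25×60 + 40) × 30 + 19 = 46219.
Real time: 46219 / (30000/1001) = 46265219/30000 s.
Target frame: (46265219/30000) × (25) = 46265219/1200 ≈ 38554.349 → 38554.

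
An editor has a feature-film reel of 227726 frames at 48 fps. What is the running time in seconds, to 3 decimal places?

4744.292 seconds

Running time = 227726 × 1/48 = 113863/24 s ≈ 4744.292 s.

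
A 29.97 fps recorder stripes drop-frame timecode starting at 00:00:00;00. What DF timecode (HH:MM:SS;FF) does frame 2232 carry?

Ten DF minutes hold 17982 frames, so frame 2232 lies in block 0 (frames 0–17981) with 2232 frames into that block.
The block's first minute is 1800 frames and the rest 1798 each; 2232 frames reaches minute 1, so 0 × 18 + 1 × 2 = 2 labels have been skipped so far.
Adding those back, label number 2232 + 2 = 2234 at 30 labels/s is 74 s + 14 f = 0 h 1 min 14 s frame 14, i.e. 00:01:14;14.

00:01:14;14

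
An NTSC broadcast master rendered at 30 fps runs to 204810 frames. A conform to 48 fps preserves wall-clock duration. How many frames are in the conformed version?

Target frames = source frames × (target rate / source rate) = 204810 × (48)/(30) = 204810 × 8/5 = 327696.

327696 frames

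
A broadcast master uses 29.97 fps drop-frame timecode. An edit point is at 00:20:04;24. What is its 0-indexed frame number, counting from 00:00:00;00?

36108

Complete 10-minute blocks: 2, each 17982 frames → 35964.
Remaining 0 whole minutes in the current block: 0 frames.
Within the current minute: 4 × 30 + 24 = 144. Total = 35964 + 0 + 144 = 36108.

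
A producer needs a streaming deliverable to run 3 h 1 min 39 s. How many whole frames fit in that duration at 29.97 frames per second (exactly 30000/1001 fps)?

3 h 1 min 39 s = 10899 s.
Frames = 10899 × 30000/1001 = 46710000/143 ≈ 326643.3566.
Complete frames: 326643.

326643 frames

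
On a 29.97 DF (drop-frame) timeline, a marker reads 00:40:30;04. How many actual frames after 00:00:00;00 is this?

72832

As if non-drop at 30 labels/s: (0 × 3600 + 40 × 60 + 30) × 30 + 4 = 72904.
Minute boundaries passed: 40; those not divisible by 10: 40 − 4 = 36; dropped labels = 2 × 36 = 72.
Actual frame index = 72904 − 72 = 72832.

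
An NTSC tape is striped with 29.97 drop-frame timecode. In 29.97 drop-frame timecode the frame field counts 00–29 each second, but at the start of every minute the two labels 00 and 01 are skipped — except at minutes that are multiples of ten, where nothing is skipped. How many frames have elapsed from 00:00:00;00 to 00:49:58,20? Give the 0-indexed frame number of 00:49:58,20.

89870

As if non-drop at 30 labels/s: (0 × 3600 + 49 × 60 + 58) × 30 + 20 = 89960.
Minute boundaries passed: 49; those not divisible by 10: 49 − 4 = 45; dropped labels = 2 × 45 = 90.
Actual frame index = 89960 − 90 = 89870.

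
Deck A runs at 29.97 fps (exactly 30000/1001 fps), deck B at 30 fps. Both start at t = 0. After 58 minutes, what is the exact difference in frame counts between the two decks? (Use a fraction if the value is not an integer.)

104400/1001 frames

58 min = 3480 s.
A emits 30000/1001 × 3480 = 104400000/1001 frames; B emits 30 × 3480 = 104400.
Difference = 104400/1001 frames (≈ 104.2957); B is ahead of A.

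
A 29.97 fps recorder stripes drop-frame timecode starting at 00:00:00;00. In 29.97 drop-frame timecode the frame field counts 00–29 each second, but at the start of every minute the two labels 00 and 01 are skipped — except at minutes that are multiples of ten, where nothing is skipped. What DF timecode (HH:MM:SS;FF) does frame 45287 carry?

Each 10-minute DF block holds 10 × 60 × 30 − 9 × 2 = 17982 frames. 45287 ÷ 17982 → 2 full blocks, remainder 9323.
Within the partial block the first minute is 1800 frames and each further minute 1798, so 5 further minute boundaries passed. Total skipped labels = 18 × 2 + 2 × 5 = 46.
Non-drop label index = 45287 + 46 = 45333; at 30 labels/s that is 00:25:11:03, i.e. DF 00:25:11;03.

00:25:11;03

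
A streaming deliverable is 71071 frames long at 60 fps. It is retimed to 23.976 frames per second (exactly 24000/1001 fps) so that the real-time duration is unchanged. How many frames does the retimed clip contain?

Target frames = source frames × (target rate / source rate) = 71071 × (24000/1001)/(60) = 71071 × 400/1001 = 28400.

28400 frames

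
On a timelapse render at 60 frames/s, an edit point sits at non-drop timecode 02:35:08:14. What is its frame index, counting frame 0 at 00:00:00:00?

frame 558494

Total seconds to the label: (2 × 3600 + 35 × 60 + 8) = 9308.
Frame index = 9308 × 60 + 14 = 558494.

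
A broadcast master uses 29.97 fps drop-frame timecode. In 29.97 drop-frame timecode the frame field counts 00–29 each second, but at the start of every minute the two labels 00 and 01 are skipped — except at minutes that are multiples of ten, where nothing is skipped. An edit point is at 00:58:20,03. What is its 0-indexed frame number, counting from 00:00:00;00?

As if non-drop at 30 labels/s: (0 × 3600 + 58 × 60 + 20) × 30 + 3 = 105003.
Minute boundaries passed: 58; those not divisible by 10: 58 − 5 = 53; dropped labels = 2 × 53 = 106.
Actual frame index = 105003 − 106 = 104897.

104897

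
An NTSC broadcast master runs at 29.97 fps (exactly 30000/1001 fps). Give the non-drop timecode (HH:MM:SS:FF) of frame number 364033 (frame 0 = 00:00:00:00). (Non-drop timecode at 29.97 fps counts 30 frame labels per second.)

03:22:14:13

364033 ÷ 30 = 12134 full seconds, remainder 13 frames.
12134 s = 3 h 22 min 14 s.
Timecode: 03:22:14:13.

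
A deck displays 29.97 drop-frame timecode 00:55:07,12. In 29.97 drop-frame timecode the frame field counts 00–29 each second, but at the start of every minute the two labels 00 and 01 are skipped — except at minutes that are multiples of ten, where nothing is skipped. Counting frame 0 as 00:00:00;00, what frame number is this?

As if non-drop at 30 labels/s: (0 × 3600 + 55 × 60 + 7) × 30 + 12 = 99222.
Minute boundaries passed: 55; those not divisible by 10: 55 − 5 = 50; dropped labels = 2 × 50 = 100.
Actual frame index = 99222 − 100 = 99122.

99122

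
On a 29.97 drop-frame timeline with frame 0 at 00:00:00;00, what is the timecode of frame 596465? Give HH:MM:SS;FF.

Each 10-minute DF block holds 10 × 60 × 30 − 9 × 2 = 17982 frames. 596465 ÷ 17982 → 33 full blocks, remainder 3059.
Within the partial block the first minute is 1800 frames and each further minute 1798, so 1 further minute boundary passed. Total skipped labels = 18 × 33 + 2 × 1 = 596.
Non-drop label index = 596465 + 596 = 597061; at 30 labels/s that is 05:31:42:01, i.e. DF 05:31:42;01.

05:31:42;01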